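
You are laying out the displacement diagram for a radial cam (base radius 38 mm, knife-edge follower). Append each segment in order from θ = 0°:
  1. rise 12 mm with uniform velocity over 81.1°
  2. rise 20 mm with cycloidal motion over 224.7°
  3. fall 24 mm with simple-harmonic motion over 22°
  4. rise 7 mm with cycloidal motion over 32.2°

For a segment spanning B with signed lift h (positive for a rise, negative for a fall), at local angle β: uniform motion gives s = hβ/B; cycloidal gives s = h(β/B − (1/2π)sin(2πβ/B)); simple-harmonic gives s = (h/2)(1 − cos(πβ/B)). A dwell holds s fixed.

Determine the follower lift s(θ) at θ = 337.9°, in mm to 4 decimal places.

seg 1 [0°–81.1°] uniform, h=12: full span → s += 12 → s = 12.0000
seg 2 [81.1°–305.8°] cycloidal, h=20: full span → s += 20 → s = 32.0000
seg 3 [305.8°–327.8°] simple-harmonic, h=-24: full span → s += -24 → s = 8.0000
seg 4 [327.8°–360°] cycloidal, h=7: θ=337.9° here. β=10.1, B=32.2. 7·(0.3137 − sin(2π·0.3137)/(2π)) = 1.1695 → s = 9.1695

9.1695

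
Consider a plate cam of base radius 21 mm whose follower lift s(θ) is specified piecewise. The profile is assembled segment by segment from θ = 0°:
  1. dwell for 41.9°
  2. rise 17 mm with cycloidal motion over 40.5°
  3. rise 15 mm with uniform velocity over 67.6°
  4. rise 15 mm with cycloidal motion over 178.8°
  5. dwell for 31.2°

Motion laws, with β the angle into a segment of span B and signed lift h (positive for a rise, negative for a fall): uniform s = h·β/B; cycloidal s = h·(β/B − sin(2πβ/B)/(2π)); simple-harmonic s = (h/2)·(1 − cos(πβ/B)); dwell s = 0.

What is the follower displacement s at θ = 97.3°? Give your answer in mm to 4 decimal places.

seg 1 [0°–41.9°] dwell: s stays 0.0000
seg 2 [41.9°–82.4°] cycloidal, h=17: full span → s += 17 → s = 17.0000
seg 3 [82.4°–150°] uniform, h=15: θ=97.3° here. β=14.9, B=67.6. 15·14.9/67.6 = 3.3062 → s = 20.3062

20.3062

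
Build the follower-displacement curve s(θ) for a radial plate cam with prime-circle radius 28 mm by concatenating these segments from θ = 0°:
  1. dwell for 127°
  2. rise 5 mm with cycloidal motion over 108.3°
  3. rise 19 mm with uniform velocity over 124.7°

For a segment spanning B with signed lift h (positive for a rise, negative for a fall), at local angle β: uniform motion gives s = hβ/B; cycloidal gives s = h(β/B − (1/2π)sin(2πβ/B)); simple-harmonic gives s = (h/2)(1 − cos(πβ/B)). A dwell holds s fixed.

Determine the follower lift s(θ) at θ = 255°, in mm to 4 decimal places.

seg 1 [0°–127°] dwell: s stays 0.0000
seg 2 [127°–235.3°] cycloidal, h=5: full span → s += 5 → s = 5.0000
seg 3 [235.3°–360°] uniform, h=19: θ=255° here. β=19.7, B=124.7. 19·19.7/124.7 = 3.0016 → s = 8.0016

8.0016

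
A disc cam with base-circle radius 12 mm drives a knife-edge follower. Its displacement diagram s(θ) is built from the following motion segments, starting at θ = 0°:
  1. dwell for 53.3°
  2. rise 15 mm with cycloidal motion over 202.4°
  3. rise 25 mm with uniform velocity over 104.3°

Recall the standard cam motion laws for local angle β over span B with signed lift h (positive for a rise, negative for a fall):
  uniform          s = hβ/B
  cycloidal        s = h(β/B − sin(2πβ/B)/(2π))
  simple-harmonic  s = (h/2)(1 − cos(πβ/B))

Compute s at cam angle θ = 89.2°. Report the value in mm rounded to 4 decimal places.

seg 1 [0°–53.3°] dwell: s stays 0.0000
seg 2 [53.3°–255.7°] cycloidal, h=15: θ=89.2° here. β=35.9, B=202.4. 15·(0.1774 − sin(2π·0.1774)/(2π)) = 0.5175 → s = 0.5175

0.5175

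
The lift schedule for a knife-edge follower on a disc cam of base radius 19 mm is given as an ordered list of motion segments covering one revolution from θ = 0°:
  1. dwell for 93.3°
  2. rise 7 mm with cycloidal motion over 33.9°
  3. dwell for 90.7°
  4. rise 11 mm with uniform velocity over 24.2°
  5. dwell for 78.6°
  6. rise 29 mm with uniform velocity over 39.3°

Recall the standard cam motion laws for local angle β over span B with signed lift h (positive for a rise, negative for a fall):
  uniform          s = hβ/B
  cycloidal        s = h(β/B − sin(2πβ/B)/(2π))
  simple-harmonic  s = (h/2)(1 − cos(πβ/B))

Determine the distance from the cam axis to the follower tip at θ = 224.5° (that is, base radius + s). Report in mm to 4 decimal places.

seg 1 [0°–93.3°] dwell: s stays 0.0000
seg 2 [93.3°–127.2°] cycloidal, h=7: full span → s += 7 → s = 7.0000
seg 3 [127.2°–217.9°] dwell: s stays 7.0000
seg 4 [217.9°–242.1°] uniform, h=11: θ=224.5° here. β=6.6, B=24.2. 11·6.6/24.2 = 3.0000 → s = 10.0000
radial distance = base radius + s = 19 + 10.0000 = 29.0000

29.0000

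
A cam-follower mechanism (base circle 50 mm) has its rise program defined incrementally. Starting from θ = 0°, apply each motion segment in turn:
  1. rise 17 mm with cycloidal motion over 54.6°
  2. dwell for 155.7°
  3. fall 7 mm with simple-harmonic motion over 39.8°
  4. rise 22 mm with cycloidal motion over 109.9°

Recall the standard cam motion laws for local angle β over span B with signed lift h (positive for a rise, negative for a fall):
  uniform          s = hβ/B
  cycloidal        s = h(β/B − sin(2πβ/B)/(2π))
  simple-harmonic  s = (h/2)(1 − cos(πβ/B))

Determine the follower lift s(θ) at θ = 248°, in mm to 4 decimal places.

seg 1 [0°–54.6°] cycloidal, h=17: full span → s += 17 → s = 17.0000
seg 2 [54.6°–210.3°] dwell: s stays 17.0000
seg 3 [210.3°–250.1°] simple-harmonic, h=-7: θ=248° here. β=37.7, B=39.8. -7/2·(1 − cos(π·0.9472)) = -6.9520 → s = 10.0480

10.0480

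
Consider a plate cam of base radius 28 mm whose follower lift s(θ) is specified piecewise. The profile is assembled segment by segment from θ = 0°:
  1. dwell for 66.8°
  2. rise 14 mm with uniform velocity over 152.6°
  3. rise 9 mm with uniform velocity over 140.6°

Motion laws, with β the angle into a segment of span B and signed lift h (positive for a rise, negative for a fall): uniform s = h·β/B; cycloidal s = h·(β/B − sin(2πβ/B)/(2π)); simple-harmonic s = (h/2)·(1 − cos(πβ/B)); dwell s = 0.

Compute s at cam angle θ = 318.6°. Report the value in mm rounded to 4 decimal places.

seg 1 [0°–66.8°] dwell: s stays 0.0000
seg 2 [66.8°–219.4°] uniform, h=14: full span → s += 14 → s = 14.0000
seg 3 [219.4°–360°] uniform, h=9: θ=318.6° here. β=99.2, B=140.6. 9·99.2/140.6 = 6.3499 → s = 20.3499

20.3499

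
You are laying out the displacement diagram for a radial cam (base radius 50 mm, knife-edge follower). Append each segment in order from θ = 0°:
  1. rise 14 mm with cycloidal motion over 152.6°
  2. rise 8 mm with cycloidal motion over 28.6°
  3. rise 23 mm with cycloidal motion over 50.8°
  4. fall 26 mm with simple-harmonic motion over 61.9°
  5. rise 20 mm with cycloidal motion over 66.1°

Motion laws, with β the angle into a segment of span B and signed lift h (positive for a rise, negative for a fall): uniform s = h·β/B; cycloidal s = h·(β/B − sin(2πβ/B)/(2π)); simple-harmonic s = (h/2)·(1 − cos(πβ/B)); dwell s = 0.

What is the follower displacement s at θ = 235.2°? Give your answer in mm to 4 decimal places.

seg 1 [0°–152.6°] cycloidal, h=14: full span → s += 14 → s = 14.0000
seg 2 [152.6°–181.2°] cycloidal, h=8: full span → s += 8 → s = 22.0000
seg 3 [181.2°–232°] cycloidal, h=23: full span → s += 23 → s = 45.0000
seg 4 [232°–293.9°] simple-harmonic, h=-26: θ=235.2° here. β=3.2, B=61.9. -26/2·(1 − cos(π·0.0517)) = -0.1711 → s = 44.8289

44.8289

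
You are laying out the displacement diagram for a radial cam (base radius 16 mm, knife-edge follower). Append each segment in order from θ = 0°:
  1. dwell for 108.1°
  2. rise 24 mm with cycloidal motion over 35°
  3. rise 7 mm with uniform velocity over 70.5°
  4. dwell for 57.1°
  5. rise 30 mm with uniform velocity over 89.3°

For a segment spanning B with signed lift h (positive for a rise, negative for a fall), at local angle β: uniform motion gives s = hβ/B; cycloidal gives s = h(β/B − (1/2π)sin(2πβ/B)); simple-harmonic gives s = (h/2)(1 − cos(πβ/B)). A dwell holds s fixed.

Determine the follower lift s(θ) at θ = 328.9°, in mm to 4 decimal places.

seg 1 [0°–108.1°] dwell: s stays 0.0000
seg 2 [108.1°–143.1°] cycloidal, h=24: full span → s += 24 → s = 24.0000
seg 3 [143.1°–213.6°] uniform, h=7: full span → s += 7 → s = 31.0000
seg 4 [213.6°–270.7°] dwell: s stays 31.0000
seg 5 [270.7°–360°] uniform, h=30: θ=328.9° here. β=58.2, B=89.3. 30·58.2/89.3 = 19.5521 → s = 50.5521

50.5521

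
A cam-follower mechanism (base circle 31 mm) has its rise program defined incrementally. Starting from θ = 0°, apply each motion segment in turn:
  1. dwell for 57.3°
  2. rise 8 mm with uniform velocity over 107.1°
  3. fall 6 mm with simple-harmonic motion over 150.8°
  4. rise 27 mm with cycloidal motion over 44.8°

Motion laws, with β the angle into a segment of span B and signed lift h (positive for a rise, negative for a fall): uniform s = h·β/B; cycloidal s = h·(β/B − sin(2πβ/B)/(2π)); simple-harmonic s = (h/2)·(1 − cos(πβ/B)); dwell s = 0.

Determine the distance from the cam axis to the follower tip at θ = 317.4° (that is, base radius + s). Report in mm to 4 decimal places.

seg 1 [0°–57.3°] dwell: s stays 0.0000
seg 2 [57.3°–164.4°] uniform, h=8: full span → s += 8 → s = 8.0000
seg 3 [164.4°–315.2°] simple-harmonic, h=-6: full span → s += -6 → s = 2.0000
seg 4 [315.2°–360°] cycloidal, h=27: θ=317.4° here. β=2.2, B=44.8. 27·(0.0491 − sin(2π·0.0491)/(2π)) = 0.0209 → s = 2.0209
radial distance = base radius + s = 31 + 2.0209 = 33.0209

33.0209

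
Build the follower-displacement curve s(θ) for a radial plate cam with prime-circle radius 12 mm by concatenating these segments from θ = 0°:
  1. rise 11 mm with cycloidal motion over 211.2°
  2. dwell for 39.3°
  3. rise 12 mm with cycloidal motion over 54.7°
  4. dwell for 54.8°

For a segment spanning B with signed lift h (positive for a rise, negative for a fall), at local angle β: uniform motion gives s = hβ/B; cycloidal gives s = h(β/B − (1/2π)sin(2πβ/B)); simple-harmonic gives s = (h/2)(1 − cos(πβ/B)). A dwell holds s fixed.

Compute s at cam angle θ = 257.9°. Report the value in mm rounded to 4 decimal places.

seg 1 [0°–211.2°] cycloidal, h=11: full span → s += 11 → s = 11.0000
seg 2 [211.2°–250.5°] dwell: s stays 11.0000
seg 3 [250.5°–305.2°] cycloidal, h=12: θ=257.9° here. β=7.4, B=54.7. 12·(0.1353 − sin(2π·0.1353)/(2π)) = 0.1885 → s = 11.1885

11.1885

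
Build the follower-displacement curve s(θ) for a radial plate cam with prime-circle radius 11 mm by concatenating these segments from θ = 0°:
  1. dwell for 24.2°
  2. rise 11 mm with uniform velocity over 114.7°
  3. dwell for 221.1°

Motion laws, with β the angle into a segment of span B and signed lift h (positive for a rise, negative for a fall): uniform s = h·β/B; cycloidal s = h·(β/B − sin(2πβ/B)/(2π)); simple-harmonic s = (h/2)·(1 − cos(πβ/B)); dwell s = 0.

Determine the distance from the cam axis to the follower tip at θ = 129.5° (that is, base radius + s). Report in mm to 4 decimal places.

seg 1 [0°–24.2°] dwell: s stays 0.0000
seg 2 [24.2°–138.9°] uniform, h=11: θ=129.5° here. β=105.3, B=114.7. 11·105.3/114.7 = 10.0985 → s = 10.0985
radial distance = base radius + s = 11 + 10.0985 = 21.0985

21.0985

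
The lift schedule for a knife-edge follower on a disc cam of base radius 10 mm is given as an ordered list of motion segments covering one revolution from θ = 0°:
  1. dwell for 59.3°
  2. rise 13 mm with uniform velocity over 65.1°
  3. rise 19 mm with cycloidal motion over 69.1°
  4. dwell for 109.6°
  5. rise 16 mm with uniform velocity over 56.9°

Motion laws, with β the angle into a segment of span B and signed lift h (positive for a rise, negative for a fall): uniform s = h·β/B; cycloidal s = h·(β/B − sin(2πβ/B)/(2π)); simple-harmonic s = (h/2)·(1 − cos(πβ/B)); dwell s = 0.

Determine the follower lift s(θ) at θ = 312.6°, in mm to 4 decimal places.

seg 1 [0°–59.3°] dwell: s stays 0.0000
seg 2 [59.3°–124.4°] uniform, h=13: full span → s += 13 → s = 13.0000
seg 3 [124.4°–193.5°] cycloidal, h=19: full span → s += 19 → s = 32.0000
seg 4 [193.5°–303.1°] dwell: s stays 32.0000
seg 5 [303.1°–360°] uniform, h=16: θ=312.6° here. β=9.5, B=56.9. 16·9.5/56.9 = 2.6714 → s = 34.6714

34.6714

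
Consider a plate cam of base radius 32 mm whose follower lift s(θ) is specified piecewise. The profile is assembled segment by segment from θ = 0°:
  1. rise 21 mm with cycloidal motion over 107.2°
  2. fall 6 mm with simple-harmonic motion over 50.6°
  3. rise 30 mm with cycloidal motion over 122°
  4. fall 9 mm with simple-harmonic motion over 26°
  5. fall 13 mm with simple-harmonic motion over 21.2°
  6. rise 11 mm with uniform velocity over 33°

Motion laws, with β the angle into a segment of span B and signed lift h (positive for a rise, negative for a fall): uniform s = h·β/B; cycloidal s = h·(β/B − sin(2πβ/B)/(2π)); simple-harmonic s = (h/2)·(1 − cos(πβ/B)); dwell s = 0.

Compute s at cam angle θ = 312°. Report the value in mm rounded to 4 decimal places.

seg 1 [0°–107.2°] cycloidal, h=21: full span → s += 21 → s = 21.0000
seg 2 [107.2°–157.8°] simple-harmonic, h=-6: full span → s += -6 → s = 15.0000
seg 3 [157.8°–279.8°] cycloidal, h=30: full span → s += 30 → s = 45.0000
seg 4 [279.8°–305.8°] simple-harmonic, h=-9: full span → s += -9 → s = 36.0000
seg 5 [305.8°–327°] simple-harmonic, h=-13: θ=312° here. β=6.2, B=21.2. -13/2·(1 − cos(π·0.2925)) = -2.5558 → s = 33.4442

33.4442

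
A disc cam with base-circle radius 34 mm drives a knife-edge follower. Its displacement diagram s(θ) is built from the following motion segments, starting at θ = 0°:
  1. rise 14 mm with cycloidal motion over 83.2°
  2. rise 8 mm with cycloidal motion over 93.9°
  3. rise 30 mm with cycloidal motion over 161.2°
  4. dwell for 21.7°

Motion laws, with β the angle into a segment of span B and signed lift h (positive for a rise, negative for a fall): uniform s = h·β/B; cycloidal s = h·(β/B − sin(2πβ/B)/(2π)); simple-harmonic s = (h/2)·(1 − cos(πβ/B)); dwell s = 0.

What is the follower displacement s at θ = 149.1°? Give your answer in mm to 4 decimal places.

seg 1 [0°–83.2°] cycloidal, h=14: full span → s += 14 → s = 14.0000
seg 2 [83.2°–177.1°] cycloidal, h=8: θ=149.1° here. β=65.9, B=93.9. 8·(0.7018 − sin(2π·0.7018)/(2π)) = 6.8298 → s = 20.8298

20.8298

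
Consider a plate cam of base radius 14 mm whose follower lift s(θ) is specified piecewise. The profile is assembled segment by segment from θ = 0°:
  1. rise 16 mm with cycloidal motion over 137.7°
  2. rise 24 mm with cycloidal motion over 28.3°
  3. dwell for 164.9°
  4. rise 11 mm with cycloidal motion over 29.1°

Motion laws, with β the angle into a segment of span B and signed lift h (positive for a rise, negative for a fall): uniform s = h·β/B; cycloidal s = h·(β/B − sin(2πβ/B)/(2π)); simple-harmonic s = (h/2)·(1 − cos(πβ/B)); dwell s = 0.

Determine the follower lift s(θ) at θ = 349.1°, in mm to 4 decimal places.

seg 1 [0°–137.7°] cycloidal, h=16: full span → s += 16 → s = 16.0000
seg 2 [137.7°–166°] cycloidal, h=24: full span → s += 24 → s = 40.0000
seg 3 [166°–330.9°] dwell: s stays 40.0000
seg 4 [330.9°–360°] cycloidal, h=11: θ=349.1° here. β=18.2, B=29.1. 11·(0.6254 − sin(2π·0.6254)/(2π)) = 8.1210 → s = 48.1210

48.1210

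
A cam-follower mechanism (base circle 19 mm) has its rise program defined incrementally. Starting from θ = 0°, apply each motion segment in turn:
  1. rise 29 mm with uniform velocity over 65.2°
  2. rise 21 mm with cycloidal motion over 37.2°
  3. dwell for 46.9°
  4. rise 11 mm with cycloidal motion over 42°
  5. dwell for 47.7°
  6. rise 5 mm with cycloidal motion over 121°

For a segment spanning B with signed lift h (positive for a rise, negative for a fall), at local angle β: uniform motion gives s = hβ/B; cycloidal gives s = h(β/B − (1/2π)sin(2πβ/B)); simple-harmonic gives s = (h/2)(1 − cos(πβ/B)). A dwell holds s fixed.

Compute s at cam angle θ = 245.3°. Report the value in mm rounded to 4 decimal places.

seg 1 [0°–65.2°] uniform, h=29: full span → s += 29 → s = 29.0000
seg 2 [65.2°–102.4°] cycloidal, h=21: full span → s += 21 → s = 50.0000
seg 3 [102.4°–149.3°] dwell: s stays 50.0000
seg 4 [149.3°–191.3°] cycloidal, h=11: full span → s += 11 → s = 61.0000
seg 5 [191.3°–239°] dwell: s stays 61.0000
seg 6 [239°–360°] cycloidal, h=5: θ=245.3° here. β=6.3, B=121. 5·(0.0521 − sin(2π·0.0521)/(2π)) = 0.0046 → s = 61.0046

61.0046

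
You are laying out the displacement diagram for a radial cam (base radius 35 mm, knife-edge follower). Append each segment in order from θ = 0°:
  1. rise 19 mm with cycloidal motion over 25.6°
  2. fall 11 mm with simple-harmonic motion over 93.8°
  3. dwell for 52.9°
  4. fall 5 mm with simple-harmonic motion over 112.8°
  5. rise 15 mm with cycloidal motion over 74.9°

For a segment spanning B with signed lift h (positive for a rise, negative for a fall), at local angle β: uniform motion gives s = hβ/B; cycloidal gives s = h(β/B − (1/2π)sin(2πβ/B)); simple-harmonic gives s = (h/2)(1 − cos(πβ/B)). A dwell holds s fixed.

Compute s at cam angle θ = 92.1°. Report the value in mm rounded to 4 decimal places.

seg 1 [0°–25.6°] cycloidal, h=19: full span → s += 19 → s = 19.0000
seg 2 [25.6°–119.4°] simple-harmonic, h=-11: θ=92.1° here. β=66.5, B=93.8. -11/2·(1 − cos(π·0.7090)) = -8.8567 → s = 10.1433

10.1433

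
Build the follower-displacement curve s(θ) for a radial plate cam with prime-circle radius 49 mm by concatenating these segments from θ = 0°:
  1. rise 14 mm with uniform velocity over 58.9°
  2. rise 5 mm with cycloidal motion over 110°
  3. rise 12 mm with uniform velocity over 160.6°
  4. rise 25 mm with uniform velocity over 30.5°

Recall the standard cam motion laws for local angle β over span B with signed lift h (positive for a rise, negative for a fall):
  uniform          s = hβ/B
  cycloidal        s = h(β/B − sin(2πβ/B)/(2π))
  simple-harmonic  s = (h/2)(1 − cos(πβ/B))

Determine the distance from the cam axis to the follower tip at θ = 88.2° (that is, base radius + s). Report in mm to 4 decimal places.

seg 1 [0°–58.9°] uniform, h=14: full span → s += 14 → s = 14.0000
seg 2 [58.9°–168.9°] cycloidal, h=5: θ=88.2° here. β=29.3, B=110. 5·(0.2664 − sin(2π·0.2664)/(2π)) = 0.5402 → s = 14.5402
radial distance = base radius + s = 49 + 14.5402 = 63.5402

63.5402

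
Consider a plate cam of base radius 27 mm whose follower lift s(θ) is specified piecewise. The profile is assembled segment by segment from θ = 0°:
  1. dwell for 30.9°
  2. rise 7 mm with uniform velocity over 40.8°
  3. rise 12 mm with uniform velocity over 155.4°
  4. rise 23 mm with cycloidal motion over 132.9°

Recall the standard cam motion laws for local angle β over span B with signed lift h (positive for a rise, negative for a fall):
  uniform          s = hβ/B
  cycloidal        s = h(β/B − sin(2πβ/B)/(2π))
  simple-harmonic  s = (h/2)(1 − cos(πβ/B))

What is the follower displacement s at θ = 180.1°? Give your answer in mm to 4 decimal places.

seg 1 [0°–30.9°] dwell: s stays 0.0000
seg 2 [30.9°–71.7°] uniform, h=7: full span → s += 7 → s = 7.0000
seg 3 [71.7°–227.1°] uniform, h=12: θ=180.1° here. β=108.4, B=155.4. 12·108.4/155.4 = 8.3707 → s = 15.3707

15.3707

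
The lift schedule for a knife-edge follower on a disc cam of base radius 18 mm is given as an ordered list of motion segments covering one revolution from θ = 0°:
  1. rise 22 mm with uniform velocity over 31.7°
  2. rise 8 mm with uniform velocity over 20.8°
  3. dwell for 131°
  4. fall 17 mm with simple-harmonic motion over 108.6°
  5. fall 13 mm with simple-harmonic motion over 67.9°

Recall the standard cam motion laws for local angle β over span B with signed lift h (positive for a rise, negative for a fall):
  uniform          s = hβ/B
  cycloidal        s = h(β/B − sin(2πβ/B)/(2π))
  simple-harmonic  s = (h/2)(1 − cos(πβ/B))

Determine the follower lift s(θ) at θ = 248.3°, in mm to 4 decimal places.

seg 1 [0°–31.7°] uniform, h=22: full span → s += 22 → s = 22.0000
seg 2 [31.7°–52.5°] uniform, h=8: full span → s += 8 → s = 30.0000
seg 3 [52.5°–183.5°] dwell: s stays 30.0000
seg 4 [183.5°–292.1°] simple-harmonic, h=-17: θ=248.3° here. β=64.8, B=108.6. -17/2·(1 − cos(π·0.5967)) = -11.0423 → s = 18.9577

18.9577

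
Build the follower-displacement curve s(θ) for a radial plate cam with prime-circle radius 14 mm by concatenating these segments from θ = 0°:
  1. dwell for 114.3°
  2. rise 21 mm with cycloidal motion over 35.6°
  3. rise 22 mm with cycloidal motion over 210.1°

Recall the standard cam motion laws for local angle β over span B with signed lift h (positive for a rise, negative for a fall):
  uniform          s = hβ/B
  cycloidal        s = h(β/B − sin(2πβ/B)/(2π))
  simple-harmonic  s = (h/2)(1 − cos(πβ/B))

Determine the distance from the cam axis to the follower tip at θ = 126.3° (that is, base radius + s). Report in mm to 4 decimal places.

seg 1 [0°–114.3°] dwell: s stays 0.0000
seg 2 [114.3°–149.9°] cycloidal, h=21: θ=126.3° here. β=12, B=35.6. 21·(0.3371 − sin(2π·0.3371)/(2π)) = 4.2243 → s = 4.2243
radial distance = base radius + s = 14 + 4.2243 = 18.2243

18.2243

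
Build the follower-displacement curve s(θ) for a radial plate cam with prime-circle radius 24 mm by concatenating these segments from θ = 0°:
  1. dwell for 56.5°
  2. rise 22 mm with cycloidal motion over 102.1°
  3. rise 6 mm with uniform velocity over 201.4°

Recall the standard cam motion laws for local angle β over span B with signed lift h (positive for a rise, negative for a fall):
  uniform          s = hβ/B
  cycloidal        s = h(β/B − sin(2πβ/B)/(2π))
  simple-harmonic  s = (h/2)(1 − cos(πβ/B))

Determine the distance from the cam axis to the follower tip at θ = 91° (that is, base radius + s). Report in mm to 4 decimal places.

seg 1 [0°–56.5°] dwell: s stays 0.0000
seg 2 [56.5°–158.6°] cycloidal, h=22: θ=91° here. β=34.5, B=102.1. 22·(0.3379 − sin(2π·0.3379)/(2π)) = 4.4531 → s = 4.4531
radial distance = base radius + s = 24 + 4.4531 = 28.4531

28.4531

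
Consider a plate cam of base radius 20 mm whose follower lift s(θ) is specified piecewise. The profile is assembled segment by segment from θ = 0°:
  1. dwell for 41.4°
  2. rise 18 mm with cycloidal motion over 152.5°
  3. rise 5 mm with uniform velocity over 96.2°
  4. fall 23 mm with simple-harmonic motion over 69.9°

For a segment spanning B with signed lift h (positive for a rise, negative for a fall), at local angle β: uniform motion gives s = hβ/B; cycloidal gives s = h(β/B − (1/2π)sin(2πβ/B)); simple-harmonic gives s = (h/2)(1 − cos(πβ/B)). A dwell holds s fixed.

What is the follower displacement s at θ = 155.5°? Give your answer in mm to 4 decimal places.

seg 1 [0°–41.4°] dwell: s stays 0.0000
seg 2 [41.4°–193.9°] cycloidal, h=18: θ=155.5° here. β=114.1, B=152.5. 18·(0.7482 − sin(2π·0.7482)/(2π)) = 16.3321 → s = 16.3321

16.3321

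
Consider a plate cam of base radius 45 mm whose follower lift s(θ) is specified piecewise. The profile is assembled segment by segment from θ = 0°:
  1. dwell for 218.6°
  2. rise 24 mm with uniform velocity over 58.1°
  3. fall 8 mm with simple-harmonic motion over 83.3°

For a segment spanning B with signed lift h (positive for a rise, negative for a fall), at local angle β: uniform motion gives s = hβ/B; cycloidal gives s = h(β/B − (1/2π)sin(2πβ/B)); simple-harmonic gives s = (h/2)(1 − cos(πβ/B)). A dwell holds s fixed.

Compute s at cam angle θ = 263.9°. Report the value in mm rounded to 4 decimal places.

seg 1 [0°–218.6°] dwell: s stays 0.0000
seg 2 [218.6°–276.7°] uniform, h=24: θ=263.9° here. β=45.3, B=58.1. 24·45.3/58.1 = 18.7126 → s = 18.7126

18.7126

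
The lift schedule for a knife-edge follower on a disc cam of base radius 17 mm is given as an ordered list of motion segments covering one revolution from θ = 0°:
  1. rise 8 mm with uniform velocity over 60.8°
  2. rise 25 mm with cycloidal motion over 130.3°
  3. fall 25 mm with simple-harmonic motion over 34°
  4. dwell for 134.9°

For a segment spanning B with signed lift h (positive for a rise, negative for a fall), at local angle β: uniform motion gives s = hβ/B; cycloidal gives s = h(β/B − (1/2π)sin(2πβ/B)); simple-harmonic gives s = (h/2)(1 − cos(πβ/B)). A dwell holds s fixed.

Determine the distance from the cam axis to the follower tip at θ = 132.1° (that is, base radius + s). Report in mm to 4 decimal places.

seg 1 [0°–60.8°] uniform, h=8: full span → s += 8 → s = 8.0000
seg 2 [60.8°–191.1°] cycloidal, h=25: θ=132.1° here. β=71.3, B=130.3. 25·(0.5472 − sin(2π·0.5472)/(2π)) = 14.8427 → s = 22.8427
radial distance = base radius + s = 17 + 22.8427 = 39.8427

39.8427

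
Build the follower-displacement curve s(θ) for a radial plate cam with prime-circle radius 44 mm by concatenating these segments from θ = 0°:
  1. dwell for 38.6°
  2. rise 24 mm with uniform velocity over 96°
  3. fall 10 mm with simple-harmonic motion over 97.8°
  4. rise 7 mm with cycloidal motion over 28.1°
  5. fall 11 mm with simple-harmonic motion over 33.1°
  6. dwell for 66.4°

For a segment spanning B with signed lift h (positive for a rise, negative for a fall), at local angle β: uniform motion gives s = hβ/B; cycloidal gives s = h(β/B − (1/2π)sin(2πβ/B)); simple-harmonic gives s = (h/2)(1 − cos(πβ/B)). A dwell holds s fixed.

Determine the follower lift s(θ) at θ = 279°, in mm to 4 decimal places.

seg 1 [0°–38.6°] dwell: s stays 0.0000
seg 2 [38.6°–134.6°] uniform, h=24: full span → s += 24 → s = 24.0000
seg 3 [134.6°–232.4°] simple-harmonic, h=-10: full span → s += -10 → s = 14.0000
seg 4 [232.4°–260.5°] cycloidal, h=7: full span → s += 7 → s = 21.0000
seg 5 [260.5°–293.6°] simple-harmonic, h=-11: θ=279° here. β=18.5, B=33.1. -11/2·(1 − cos(π·0.5589)) = -6.5121 → s = 14.4879

14.4879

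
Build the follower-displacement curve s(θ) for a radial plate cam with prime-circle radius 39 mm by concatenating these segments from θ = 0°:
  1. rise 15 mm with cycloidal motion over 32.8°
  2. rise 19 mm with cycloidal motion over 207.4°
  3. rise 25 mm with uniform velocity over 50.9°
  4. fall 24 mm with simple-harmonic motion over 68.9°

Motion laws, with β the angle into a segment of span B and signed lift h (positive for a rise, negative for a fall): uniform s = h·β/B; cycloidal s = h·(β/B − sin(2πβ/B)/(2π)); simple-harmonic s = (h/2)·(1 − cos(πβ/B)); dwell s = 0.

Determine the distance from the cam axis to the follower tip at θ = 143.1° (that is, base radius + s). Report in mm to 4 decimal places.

seg 1 [0°–32.8°] cycloidal, h=15: full span → s += 15 → s = 15.0000
seg 2 [32.8°–240.2°] cycloidal, h=19: θ=143.1° here. β=110.3, B=207.4. 19·(0.5318 − sin(2π·0.5318)/(2π)) = 10.7052 → s = 25.7052
radial distance = base radius + s = 39 + 25.7052 = 64.7052

64.7052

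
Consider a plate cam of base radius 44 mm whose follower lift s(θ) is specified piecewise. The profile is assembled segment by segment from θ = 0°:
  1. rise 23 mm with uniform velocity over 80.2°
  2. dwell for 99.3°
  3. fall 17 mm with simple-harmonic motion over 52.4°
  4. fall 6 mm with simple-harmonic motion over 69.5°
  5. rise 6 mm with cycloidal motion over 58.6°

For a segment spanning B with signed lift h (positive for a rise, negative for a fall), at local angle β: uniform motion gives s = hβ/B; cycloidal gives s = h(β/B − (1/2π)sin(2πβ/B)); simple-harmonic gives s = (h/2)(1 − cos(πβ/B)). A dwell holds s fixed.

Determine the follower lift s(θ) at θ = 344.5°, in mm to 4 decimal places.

seg 1 [0°–80.2°] uniform, h=23: full span → s += 23 → s = 23.0000
seg 2 [80.2°–179.5°] dwell: s stays 23.0000
seg 3 [179.5°–231.9°] simple-harmonic, h=-17: full span → s += -17 → s = 6.0000
seg 4 [231.9°–301.4°] simple-harmonic, h=-6: full span → s += -6 → s = 0.0000
seg 5 [301.4°–360°] cycloidal, h=6: θ=344.5° here. β=43.1, B=58.6. 6·(0.7355 − sin(2π·0.7355)/(2π)) = 5.3639 → s = 5.3639

5.3639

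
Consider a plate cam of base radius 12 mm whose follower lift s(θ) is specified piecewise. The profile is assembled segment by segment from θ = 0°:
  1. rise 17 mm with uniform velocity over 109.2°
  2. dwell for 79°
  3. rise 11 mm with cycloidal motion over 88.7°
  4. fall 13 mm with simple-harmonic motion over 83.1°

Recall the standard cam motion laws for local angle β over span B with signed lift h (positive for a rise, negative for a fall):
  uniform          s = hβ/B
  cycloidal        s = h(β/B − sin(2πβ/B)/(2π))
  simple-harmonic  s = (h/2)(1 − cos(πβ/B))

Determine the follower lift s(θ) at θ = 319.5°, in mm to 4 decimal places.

seg 1 [0°–109.2°] uniform, h=17: full span → s += 17 → s = 17.0000
seg 2 [109.2°–188.2°] dwell: s stays 17.0000
seg 3 [188.2°–276.9°] cycloidal, h=11: full span → s += 11 → s = 28.0000
seg 4 [276.9°–360°] simple-harmonic, h=-13: θ=319.5° here. β=42.6, B=83.1. -13/2·(1 − cos(π·0.5126)) = -6.7580 → s = 21.2420

21.2420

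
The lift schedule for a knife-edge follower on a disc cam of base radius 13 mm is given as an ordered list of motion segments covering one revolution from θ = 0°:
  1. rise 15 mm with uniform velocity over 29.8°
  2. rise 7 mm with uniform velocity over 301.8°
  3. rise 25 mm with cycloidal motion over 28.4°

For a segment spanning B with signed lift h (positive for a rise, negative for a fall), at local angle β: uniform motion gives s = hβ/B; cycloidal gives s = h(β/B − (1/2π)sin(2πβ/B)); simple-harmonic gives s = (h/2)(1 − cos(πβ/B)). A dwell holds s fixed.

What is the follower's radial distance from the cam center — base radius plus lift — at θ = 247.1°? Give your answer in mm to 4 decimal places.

seg 1 [0°–29.8°] uniform, h=15: full span → s += 15 → s = 15.0000
seg 2 [29.8°–331.6°] uniform, h=7: θ=247.1° here. β=217.3, B=301.8. 7·217.3/301.8 = 5.0401 → s = 20.0401
radial distance = base radius + s = 13 + 20.0401 = 33.0401

33.0401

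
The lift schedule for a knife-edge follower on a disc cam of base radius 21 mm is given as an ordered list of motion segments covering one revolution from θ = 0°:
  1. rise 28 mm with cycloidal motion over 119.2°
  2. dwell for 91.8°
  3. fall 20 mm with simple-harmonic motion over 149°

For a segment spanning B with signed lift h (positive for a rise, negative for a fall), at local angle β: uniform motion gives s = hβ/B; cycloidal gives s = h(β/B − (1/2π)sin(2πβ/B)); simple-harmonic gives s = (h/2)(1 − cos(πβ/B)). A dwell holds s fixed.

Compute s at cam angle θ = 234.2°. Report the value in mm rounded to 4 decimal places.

seg 1 [0°–119.2°] cycloidal, h=28: full span → s += 28 → s = 28.0000
seg 2 [119.2°–211°] dwell: s stays 28.0000
seg 3 [211°–360°] simple-harmonic, h=-20: θ=234.2° here. β=23.2, B=149. -20/2·(1 − cos(π·0.1557)) = -1.1727 → s = 26.8273

26.8273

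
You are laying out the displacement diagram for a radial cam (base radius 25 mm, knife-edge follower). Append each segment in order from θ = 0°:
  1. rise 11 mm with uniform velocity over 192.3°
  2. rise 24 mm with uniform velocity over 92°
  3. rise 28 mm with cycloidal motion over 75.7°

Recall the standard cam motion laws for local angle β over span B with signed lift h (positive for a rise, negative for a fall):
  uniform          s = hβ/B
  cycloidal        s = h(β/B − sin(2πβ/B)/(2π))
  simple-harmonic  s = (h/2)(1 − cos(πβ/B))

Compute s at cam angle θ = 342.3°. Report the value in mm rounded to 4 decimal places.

seg 1 [0°–192.3°] uniform, h=11: full span → s += 11 → s = 11.0000
seg 2 [192.3°–284.3°] uniform, h=24: full span → s += 24 → s = 35.0000
seg 3 [284.3°–360°] cycloidal, h=28: θ=342.3° here. β=58, B=75.7. 28·(0.7662 − sin(2π·0.7662)/(2π)) = 25.8864 → s = 60.8864

60.8864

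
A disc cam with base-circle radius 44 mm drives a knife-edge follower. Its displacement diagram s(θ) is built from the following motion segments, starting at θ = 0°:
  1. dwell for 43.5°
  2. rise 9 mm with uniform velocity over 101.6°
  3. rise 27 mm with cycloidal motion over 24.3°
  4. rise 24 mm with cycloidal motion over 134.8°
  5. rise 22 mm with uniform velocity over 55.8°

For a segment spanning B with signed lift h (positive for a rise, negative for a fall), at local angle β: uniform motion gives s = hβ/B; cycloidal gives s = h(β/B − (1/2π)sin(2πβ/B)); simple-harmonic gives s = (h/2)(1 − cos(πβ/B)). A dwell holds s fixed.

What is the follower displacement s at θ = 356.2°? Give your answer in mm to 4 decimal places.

seg 1 [0°–43.5°] dwell: s stays 0.0000
seg 2 [43.5°–145.1°] uniform, h=9: full span → s += 9 → s = 9.0000
seg 3 [145.1°–169.4°] cycloidal, h=27: full span → s += 27 → s = 36.0000
seg 4 [169.4°–304.2°] cycloidal, h=24: full span → s += 24 → s = 60.0000
seg 5 [304.2°–360°] uniform, h=22: θ=356.2° here. β=52, B=55.8. 22·52/55.8 = 20.5018 → s = 80.5018

80.5018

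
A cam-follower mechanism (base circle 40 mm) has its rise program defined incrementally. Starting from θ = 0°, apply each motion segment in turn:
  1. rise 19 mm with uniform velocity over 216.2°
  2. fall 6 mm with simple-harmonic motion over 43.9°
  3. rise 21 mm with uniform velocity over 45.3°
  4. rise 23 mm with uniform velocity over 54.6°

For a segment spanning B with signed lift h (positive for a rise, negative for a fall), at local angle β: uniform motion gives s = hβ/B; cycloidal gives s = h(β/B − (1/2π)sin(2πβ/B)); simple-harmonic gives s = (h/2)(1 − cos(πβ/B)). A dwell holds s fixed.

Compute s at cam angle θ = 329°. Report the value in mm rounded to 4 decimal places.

seg 1 [0°–216.2°] uniform, h=19: full span → s += 19 → s = 19.0000
seg 2 [216.2°–260.1°] simple-harmonic, h=-6: full span → s += -6 → s = 13.0000
seg 3 [260.1°–305.4°] uniform, h=21: full span → s += 21 → s = 34.0000
seg 4 [305.4°–360°] uniform, h=23: θ=329° here. β=23.6, B=54.6. 23·23.6/54.6 = 9.9414 → s = 43.9414

43.9414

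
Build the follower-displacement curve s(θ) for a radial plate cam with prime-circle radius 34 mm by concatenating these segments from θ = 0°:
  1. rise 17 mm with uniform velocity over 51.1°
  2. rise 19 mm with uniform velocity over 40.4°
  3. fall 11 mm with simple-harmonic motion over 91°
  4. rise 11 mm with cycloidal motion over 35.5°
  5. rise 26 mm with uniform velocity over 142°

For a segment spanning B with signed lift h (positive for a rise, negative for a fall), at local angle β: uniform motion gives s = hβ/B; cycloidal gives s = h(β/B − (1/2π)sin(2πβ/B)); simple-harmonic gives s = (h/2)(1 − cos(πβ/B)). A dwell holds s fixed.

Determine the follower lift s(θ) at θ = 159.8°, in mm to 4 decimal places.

seg 1 [0°–51.1°] uniform, h=17: full span → s += 17 → s = 17.0000
seg 2 [51.1°–91.5°] uniform, h=19: full span → s += 19 → s = 36.0000
seg 3 [91.5°–182.5°] simple-harmonic, h=-11: θ=159.8° here. β=68.3, B=91. -11/2·(1 − cos(π·0.7505)) = -9.3958 → s = 26.6042

26.6042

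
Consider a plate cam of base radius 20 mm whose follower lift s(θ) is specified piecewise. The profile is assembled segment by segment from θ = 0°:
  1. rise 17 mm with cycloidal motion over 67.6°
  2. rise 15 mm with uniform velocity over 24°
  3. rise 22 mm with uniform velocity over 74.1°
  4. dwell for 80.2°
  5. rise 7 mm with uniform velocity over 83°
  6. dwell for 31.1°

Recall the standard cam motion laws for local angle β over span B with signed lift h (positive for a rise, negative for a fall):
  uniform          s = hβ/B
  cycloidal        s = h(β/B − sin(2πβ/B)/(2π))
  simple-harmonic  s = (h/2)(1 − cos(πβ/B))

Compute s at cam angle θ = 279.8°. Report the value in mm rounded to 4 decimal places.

seg 1 [0°–67.6°] cycloidal, h=17: full span → s += 17 → s = 17.0000
seg 2 [67.6°–91.6°] uniform, h=15: full span → s += 15 → s = 32.0000
seg 3 [91.6°–165.7°] uniform, h=22: full span → s += 22 → s = 54.0000
seg 4 [165.7°–245.9°] dwell: s stays 54.0000
seg 5 [245.9°–328.9°] uniform, h=7: θ=279.8° here. β=33.9, B=83. 7·33.9/83 = 2.8590 → s = 56.8590

56.8590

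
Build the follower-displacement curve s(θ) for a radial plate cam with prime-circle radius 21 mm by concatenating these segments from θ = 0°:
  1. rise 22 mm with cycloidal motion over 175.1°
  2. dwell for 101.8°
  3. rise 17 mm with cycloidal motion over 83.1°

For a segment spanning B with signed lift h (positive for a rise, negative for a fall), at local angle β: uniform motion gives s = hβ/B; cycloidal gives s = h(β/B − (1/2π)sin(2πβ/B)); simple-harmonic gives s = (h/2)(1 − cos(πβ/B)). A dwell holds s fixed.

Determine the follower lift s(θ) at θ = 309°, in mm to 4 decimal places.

seg 1 [0°–175.1°] cycloidal, h=22: full span → s += 22 → s = 22.0000
seg 2 [175.1°–276.9°] dwell: s stays 22.0000
seg 3 [276.9°–360°] cycloidal, h=17: θ=309° here. β=32.1, B=83.1. 17·(0.3863 − sin(2π·0.3863)/(2π)) = 4.7939 → s = 26.7939

26.7939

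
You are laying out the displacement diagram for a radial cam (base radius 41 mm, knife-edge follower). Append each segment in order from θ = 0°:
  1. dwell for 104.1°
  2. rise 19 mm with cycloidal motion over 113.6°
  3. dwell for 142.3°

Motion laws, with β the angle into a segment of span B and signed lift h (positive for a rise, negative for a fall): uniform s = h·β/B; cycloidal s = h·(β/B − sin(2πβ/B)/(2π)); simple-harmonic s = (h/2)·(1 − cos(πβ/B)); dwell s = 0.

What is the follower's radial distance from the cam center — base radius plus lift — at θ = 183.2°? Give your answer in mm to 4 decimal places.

seg 1 [0°–104.1°] dwell: s stays 0.0000
seg 2 [104.1°–217.7°] cycloidal, h=19: θ=183.2° here. β=79.1, B=113.6. 19·(0.6963 − sin(2π·0.6963)/(2π)) = 16.0832 → s = 16.0832
radial distance = base radius + s = 41 + 16.0832 = 57.0832

57.0832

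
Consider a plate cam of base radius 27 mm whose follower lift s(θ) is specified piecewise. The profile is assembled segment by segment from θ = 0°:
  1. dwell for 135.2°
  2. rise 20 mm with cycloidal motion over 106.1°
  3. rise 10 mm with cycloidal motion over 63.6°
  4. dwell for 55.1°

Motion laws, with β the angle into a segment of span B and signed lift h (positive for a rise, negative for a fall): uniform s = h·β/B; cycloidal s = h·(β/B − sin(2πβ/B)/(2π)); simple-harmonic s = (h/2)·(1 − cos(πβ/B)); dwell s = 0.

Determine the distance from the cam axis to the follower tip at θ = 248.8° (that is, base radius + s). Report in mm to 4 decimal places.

seg 1 [0°–135.2°] dwell: s stays 0.0000
seg 2 [135.2°–241.3°] cycloidal, h=20: full span → s += 20 → s = 20.0000
seg 3 [241.3°–304.9°] cycloidal, h=10: θ=248.8° here. β=7.5, B=63.6. 10·(0.1179 − sin(2π·0.1179)/(2π)) = 0.1050 → s = 20.1050
radial distance = base radius + s = 27 + 20.1050 = 47.1050

47.1050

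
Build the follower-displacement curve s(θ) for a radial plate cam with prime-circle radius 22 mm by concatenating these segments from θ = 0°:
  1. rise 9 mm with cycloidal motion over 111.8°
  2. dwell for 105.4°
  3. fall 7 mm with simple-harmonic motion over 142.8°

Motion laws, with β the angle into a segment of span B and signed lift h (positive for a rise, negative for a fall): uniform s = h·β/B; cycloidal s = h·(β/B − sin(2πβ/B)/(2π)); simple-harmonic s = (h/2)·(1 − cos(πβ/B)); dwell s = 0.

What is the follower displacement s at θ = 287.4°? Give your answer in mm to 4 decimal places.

seg 1 [0°–111.8°] cycloidal, h=9: full span → s += 9 → s = 9.0000
seg 2 [111.8°–217.2°] dwell: s stays 9.0000
seg 3 [217.2°–360°] simple-harmonic, h=-7: θ=287.4° here. β=70.2, B=142.8. -7/2·(1 − cos(π·0.4916)) = -3.4076 → s = 5.5924

5.5924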